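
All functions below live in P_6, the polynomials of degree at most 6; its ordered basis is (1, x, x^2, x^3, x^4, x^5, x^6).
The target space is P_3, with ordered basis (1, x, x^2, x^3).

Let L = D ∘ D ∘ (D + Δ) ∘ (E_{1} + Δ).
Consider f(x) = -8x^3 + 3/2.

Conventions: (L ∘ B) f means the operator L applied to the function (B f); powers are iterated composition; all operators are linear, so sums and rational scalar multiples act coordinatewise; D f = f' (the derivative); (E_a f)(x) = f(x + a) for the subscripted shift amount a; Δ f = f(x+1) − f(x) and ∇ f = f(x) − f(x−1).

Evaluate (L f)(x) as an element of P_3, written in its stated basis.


the result is g(x) = -96

E_{1} f = -8x^3 - 24x^2 - 24x - 13/2
Δ f = -24x^2 - 24x - 8
(E_{1} + Δ) f = -8x^3 - 48x^2 - 48x - 29/2
D (E_{1} + Δ) f = -24x^2 - 96x - 48
Δ (E_{1} + Δ) f = -24x^2 - 120x - 104
(D + Δ) (E_{1} + Δ) f = -48x^2 - 216x - 152
D (D + Δ) (E_{1} + Δ) f = -96x - 216
D D (D + Δ) (E_{1} + Δ) f = -96


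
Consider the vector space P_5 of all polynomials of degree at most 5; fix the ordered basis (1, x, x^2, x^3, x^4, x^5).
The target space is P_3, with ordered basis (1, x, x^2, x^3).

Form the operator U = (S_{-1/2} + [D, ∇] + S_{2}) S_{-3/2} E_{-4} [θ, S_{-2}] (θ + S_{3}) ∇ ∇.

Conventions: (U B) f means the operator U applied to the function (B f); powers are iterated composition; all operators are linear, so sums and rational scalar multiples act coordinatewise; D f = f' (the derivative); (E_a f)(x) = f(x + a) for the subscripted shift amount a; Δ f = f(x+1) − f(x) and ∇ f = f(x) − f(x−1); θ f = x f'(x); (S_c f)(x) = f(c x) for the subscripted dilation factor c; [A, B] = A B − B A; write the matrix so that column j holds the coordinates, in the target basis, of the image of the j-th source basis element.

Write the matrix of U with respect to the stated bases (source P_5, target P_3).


the matrix is [[0, 0, 0, 0, 0, 0]; [0, 0, 0, 0, 0, 0]; [0, 0, 0, 0, 0, 0]; [0, 0, 0, 0, 0, 0]] (rows listed top to bottom)

image of 1: 0
image of x: 0
image of x^2: 0
image of x^3: 0
image of x^4: 0
image of x^5: 0
each image's coordinates form column j of the matrix


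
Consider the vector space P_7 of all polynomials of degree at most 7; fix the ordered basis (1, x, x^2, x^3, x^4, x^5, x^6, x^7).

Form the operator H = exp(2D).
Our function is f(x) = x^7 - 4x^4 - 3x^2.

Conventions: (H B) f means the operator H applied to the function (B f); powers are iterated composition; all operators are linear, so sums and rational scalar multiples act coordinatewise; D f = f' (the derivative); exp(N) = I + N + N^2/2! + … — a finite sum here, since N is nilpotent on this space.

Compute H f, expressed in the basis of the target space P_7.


order-1 term: 14x^6 - 32x^3 - 12x
order-2 term: 84x^5 - 96x^2 - 12
order-3 term: 280x^4 - 128x
order-4 term: 560x^3 - 64
order-5 term: 672x^2
order-6 term: 448x
order-7 term: 128
the series for exp(2D) f terminates at order 7
exp(2D) f = x^7 + 14x^6 + 84x^5 + 276x^4 + 528x^3 + 573x^2 + 308x + 52

the image equals g(x) = x^7 + 14x^6 + 84x^5 + 276x^4 + 528x^3 + 573x^2 + 308x + 52


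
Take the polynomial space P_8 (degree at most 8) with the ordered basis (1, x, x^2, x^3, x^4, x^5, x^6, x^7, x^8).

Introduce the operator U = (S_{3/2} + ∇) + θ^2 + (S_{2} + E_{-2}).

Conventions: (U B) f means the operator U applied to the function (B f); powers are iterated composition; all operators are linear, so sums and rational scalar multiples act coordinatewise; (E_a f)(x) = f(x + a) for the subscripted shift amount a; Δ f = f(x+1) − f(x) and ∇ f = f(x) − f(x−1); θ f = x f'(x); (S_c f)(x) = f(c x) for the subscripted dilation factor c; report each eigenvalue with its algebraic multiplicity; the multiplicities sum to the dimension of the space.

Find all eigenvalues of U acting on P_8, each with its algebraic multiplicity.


image of 1: 3
image of x: (11/2)x - 1
image of x^2: (45/4)x^2 - 2x + 3
image of x^3: (171/8)x^3 - 3x^2 + 9x - 7
image of x^4: (609/16)x^4 - 4x^3 + 18x^2 - 28x + 15
image of x^5: (2099/32)x^5 - 5x^4 + 30x^3 - 70x^2 + 75x - 31
image of x^6: (7193/64)x^6 - 6x^5 + 45x^4 - 140x^3 + 225x^2 - 186x + 63
image of x^7: (24971/128)x^7 - 7x^6 + 63x^5 - 245x^4 + 525x^3 - 651x^2 + 441x - 127
image of x^8: (88737/256)x^8 - 8x^7 + 84x^6 - 392x^5 + 1050x^4 - 1736x^3 + 1764x^2 - 1016x + 255
the matrix is upper triangular; its diagonal is (3, 11/2, 45/4, 171/8, 609/16, 2099/32, 7193/64, 24971/128, 88737/256)
for a triangular matrix the eigenvalues are the diagonal entries, with algebraic multiplicity their repetition count

λ = 3 (multiplicity 1), λ = 11/2 (multiplicity 1), λ = 45/4 (multiplicity 1), λ = 171/8 (multiplicity 1), λ = 609/16 (multiplicity 1), λ = 2099/32 (multiplicity 1), λ = 7193/64 (multiplicity 1), λ = 24971/128 (multiplicity 1), λ = 88737/256 (multiplicity 1)


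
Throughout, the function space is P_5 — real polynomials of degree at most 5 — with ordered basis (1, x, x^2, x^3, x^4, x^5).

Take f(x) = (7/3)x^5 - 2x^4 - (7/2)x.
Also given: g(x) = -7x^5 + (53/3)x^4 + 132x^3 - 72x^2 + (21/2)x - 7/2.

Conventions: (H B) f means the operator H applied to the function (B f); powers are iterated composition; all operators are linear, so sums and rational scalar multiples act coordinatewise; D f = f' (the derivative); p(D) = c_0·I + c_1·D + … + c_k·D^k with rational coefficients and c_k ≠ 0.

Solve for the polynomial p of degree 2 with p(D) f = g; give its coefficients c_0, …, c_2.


p(D) = -3·I + D + 3·D^2, i.e. c_0 = -3, c_1 = 1, c_2 = 3

D^0 f = (7/3)x^5 - 2x^4 - (7/2)x
D^1 f = (35/3)x^4 - 8x^3 - 7/2
D^2 f = (140/3)x^3 - 24x^2
matching coefficients of g against c_0 f + c_1 Df + … from the top degree down determines the c_i
solution: c_0 = -3, c_1 = 1, c_2 = 3


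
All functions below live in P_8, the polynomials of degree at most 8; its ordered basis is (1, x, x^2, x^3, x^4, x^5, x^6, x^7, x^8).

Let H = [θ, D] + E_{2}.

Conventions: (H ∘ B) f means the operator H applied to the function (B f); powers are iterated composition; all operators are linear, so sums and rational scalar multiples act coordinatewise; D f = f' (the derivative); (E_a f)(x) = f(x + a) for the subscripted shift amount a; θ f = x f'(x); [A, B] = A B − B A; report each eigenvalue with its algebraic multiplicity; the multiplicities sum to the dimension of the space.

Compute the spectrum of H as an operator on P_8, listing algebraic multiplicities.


image of 1: 1
image of x: x + 1
image of x^2: x^2 + 2x + 4
image of x^3: x^3 + 3x^2 + 12x + 8
image of x^4: x^4 + 4x^3 + 24x^2 + 32x + 16
image of x^5: x^5 + 5x^4 + 40x^3 + 80x^2 + 80x + 32
image of x^6: x^6 + 6x^5 + 60x^4 + 160x^3 + 240x^2 + 192x + 64
image of x^7: x^7 + 7x^6 + 84x^5 + 280x^4 + 560x^3 + 672x^2 + 448x + 128
image of x^8: x^8 + 8x^7 + 112x^6 + 448x^5 + 1120x^4 + 1792x^3 + 1792x^2 + 1024x + 256
the matrix is upper triangular; its diagonal is (1, 1, 1, 1, 1, 1, 1, 1, 1)
for a triangular matrix the eigenvalues are the diagonal entries, with algebraic multiplicity their repetition count

λ = 1 (multiplicity 9)


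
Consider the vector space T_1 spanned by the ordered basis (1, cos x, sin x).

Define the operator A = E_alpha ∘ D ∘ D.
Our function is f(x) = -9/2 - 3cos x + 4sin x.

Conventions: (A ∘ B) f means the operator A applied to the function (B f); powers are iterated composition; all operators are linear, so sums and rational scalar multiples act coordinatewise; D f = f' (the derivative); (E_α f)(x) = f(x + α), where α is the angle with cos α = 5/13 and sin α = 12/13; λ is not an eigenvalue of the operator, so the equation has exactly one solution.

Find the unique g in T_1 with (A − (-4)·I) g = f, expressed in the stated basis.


g(x) = -9/8 - (93/181)cos x + (224/181)sin x

write g with unknown coordinates in the stated basis and equate coefficients in (A − (-4)·I) g = f
solving from the highest basis element down gives g = -9/8 - (93/181)cos x + (224/181)sin x
check: A g = -(171/181)cos x - (172/181)sin x
so A g − (-4)·g = -9/2 - 3cos x + 4sin x = f ✓


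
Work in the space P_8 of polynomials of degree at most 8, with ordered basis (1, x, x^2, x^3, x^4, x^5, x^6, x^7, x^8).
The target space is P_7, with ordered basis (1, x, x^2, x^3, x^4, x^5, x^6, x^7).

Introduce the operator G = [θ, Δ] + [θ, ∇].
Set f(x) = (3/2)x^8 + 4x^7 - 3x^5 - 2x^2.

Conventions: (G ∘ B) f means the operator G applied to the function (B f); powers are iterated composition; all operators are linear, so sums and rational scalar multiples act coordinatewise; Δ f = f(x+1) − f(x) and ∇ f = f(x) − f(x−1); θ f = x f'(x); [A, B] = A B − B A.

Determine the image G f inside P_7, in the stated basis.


Δ f = 12x^7 + 70x^6 + 168x^5 + 230x^4 + 194x^3 + 96x^2 + 21x + 1/2
θ Δ f = 84x^7 + 420x^6 + 840x^5 + 920x^4 + 582x^3 + 192x^2 + 21x
θ f = 12x^8 + 28x^7 - 15x^5 - 4x^2
Δ θ f = 96x^7 + 532x^6 + 1260x^5 + 1745x^4 + 1502x^3 + 774x^2 + 209x + 21
[θ, Δ] f = -12x^7 - 112x^6 - 420x^5 - 825x^4 - 920x^3 - 582x^2 - 188x - 21
∇ f = 12x^7 - 14x^6 + 20x^4 - 26x^3 + 12x^2 - 5x + 3/2
θ ∇ f = 84x^7 - 84x^6 + 80x^4 - 78x^3 + 24x^2 - 5x
θ f = 12x^8 + 28x^7 - 15x^5 - 4x^2
∇ θ f = 96x^7 - 140x^6 + 84x^5 + 65x^4 - 158x^3 + 102x^2 - 33x + 5
[θ, ∇] f = -12x^7 + 56x^6 - 84x^5 + 15x^4 + 80x^3 - 78x^2 + 28x - 5
([θ, Δ] + [θ, ∇]) f = -24x^7 - 56x^6 - 504x^5 - 810x^4 - 840x^3 - 660x^2 - 160x - 26

the result is g(x) = -24x^7 - 56x^6 - 504x^5 - 810x^4 - 840x^3 - 660x^2 - 160x - 26


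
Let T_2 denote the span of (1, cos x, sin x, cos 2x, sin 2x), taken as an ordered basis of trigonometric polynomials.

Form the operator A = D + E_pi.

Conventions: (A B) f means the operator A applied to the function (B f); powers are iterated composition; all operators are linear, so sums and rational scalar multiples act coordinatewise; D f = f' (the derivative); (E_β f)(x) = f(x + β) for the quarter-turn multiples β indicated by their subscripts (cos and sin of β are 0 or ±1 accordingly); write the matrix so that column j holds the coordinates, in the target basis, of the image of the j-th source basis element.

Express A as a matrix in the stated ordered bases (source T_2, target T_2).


image of 1: 1
image of cos x: -cos x - sin x
image of sin x: cos x - sin x
image of cos 2x: cos 2x - 2sin 2x
image of sin 2x: 2cos 2x + sin 2x
each image's coordinates form column j of the matrix

the matrix is [[1, 0, 0, 0, 0]; [0, -1, 1, 0, 0]; [0, -1, -1, 0, 0]; [0, 0, 0, 1, 2]; [0, 0, 0, -2, 1]] (rows listed top to bottom)


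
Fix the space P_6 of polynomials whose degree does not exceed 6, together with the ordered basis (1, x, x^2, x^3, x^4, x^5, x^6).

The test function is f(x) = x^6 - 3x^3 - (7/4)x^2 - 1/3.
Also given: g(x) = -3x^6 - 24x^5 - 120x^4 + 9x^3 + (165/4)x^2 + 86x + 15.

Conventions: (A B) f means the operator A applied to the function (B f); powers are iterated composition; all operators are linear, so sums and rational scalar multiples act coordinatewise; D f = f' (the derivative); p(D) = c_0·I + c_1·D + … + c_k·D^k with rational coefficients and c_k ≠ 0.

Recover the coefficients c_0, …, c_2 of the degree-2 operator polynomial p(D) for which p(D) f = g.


D^0 f = x^6 - 3x^3 - (7/4)x^2 - 1/3
D^1 f = 6x^5 - 9x^2 - (7/2)x
D^2 f = 30x^4 - 18x - 7/2
matching coefficients of g against c_0 f + c_1 Df + … from the top degree down determines the c_i
solution: c_0 = -3, c_1 = -4, c_2 = -4

p(D) = -3·I − 4·D − 4·D^2, i.e. c_0 = -3, c_1 = -4, c_2 = -4


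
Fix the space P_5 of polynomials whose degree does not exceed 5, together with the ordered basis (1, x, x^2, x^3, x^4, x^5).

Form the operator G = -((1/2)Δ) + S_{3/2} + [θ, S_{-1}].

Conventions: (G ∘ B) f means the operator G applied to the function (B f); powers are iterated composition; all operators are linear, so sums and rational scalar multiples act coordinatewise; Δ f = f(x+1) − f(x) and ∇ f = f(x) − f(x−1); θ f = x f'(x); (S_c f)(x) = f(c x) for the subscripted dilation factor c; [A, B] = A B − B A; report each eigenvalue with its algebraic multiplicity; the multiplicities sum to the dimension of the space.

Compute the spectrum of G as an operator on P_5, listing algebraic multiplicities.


λ = 1 (multiplicity 1), λ = 3/2 (multiplicity 1), λ = 9/4 (multiplicity 1), λ = 27/8 (multiplicity 1), λ = 81/16 (multiplicity 1), λ = 243/32 (multiplicity 1)

image of 1: 1
image of x: (3/2)x - 1/2
image of x^2: (9/4)x^2 - x - 1/2
image of x^3: (27/8)x^3 - (3/2)x^2 - (3/2)x - 1/2
image of x^4: (81/16)x^4 - 2x^3 - 3x^2 - 2x - 1/2
image of x^5: (243/32)x^5 - (5/2)x^4 - 5x^3 - 5x^2 - (5/2)x - 1/2
the matrix is upper triangular; its diagonal is (1, 3/2, 9/4, 27/8, 81/16, 243/32)
for a triangular matrix the eigenvalues are the diagonal entries, with algebraic multiplicity their repetition count


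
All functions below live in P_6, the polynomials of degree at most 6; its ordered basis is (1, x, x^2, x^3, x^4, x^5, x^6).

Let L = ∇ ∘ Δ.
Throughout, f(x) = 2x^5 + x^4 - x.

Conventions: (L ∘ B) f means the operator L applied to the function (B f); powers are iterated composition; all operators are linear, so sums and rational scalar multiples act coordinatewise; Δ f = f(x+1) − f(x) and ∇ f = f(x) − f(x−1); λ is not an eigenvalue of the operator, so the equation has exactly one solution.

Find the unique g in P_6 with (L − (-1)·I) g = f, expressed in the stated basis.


write g with unknown coordinates in the stated basis and equate coefficients in (L − (-1)·I) g = f
solving from the highest basis element down gives g = 2x^5 + x^4 - 40x^3 - 12x^2 + 219x + 22
check: L g = 40x^3 + 12x^2 - 220x - 22
so L g − (-1)·g = 2x^5 + x^4 - x = f ✓

the result is g(x) = 2x^5 + x^4 - 40x^3 - 12x^2 + 219x + 22


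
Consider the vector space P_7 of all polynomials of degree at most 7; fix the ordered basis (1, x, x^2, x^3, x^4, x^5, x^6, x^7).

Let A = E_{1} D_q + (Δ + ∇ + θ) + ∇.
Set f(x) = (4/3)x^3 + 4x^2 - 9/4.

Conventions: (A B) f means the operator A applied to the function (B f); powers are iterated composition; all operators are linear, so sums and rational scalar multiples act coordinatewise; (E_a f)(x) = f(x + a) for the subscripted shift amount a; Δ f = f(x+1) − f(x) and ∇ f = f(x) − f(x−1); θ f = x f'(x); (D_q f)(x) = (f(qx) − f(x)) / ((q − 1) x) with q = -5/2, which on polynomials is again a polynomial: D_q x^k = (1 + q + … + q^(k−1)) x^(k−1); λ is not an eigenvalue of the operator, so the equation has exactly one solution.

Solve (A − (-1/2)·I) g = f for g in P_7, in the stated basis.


g(x) = (8/21)x^3 - (52/105)x^2 - (52/315)x - 7283/630

write g with unknown coordinates in the stated basis and equate coefficients in (A − (-1/2)·I) g = f
solving from the highest basis element down gives g = (8/21)x^3 - (52/105)x^2 - (52/315)x - 7283/630
check: A g = (8/7)x^3 + (446/105)x^2 + (26/315)x + 1112/315
so A g − (-1/2)·g = (4/3)x^3 + 4x^2 - 9/4 = f ✓


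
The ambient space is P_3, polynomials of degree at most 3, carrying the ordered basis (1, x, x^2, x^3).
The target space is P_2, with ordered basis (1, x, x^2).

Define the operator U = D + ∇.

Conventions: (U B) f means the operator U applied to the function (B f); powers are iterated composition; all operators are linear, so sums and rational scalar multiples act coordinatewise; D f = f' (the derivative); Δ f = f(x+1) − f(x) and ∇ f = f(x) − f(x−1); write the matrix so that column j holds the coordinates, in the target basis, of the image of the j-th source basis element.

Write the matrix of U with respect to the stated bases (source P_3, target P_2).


image of 1: 0
image of x: 2
image of x^2: 4x - 1
image of x^3: 6x^2 - 3x + 1
each image's coordinates form column j of the matrix

the matrix is [[0, 2, -1, 1]; [0, 0, 4, -3]; [0, 0, 0, 6]] (rows listed top to bottom)


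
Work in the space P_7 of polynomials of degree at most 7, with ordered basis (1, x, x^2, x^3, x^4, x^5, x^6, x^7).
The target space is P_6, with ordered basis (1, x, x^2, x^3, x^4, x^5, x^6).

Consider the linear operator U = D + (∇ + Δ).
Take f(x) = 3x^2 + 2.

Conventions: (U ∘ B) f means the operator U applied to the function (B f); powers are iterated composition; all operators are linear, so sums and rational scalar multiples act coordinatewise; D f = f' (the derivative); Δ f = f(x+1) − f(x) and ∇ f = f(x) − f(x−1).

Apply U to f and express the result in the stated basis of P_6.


D f = 6x
∇ f = 6x - 3
Δ f = 6x + 3
(∇ + Δ) f = 12x
(D + (∇ + Δ)) f = 18x

the image equals g(x) = 18x


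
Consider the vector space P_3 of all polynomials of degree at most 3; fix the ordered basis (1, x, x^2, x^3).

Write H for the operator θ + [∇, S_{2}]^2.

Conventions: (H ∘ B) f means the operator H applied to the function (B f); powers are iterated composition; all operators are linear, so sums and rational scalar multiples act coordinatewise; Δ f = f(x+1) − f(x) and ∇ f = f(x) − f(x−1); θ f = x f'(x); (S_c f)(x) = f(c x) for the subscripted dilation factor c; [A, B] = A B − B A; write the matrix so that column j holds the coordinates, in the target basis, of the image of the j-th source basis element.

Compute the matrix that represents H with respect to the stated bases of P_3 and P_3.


the matrix is [[0, 0, 4, -54]; [0, 1, 0, 48]; [0, 0, 2, 0]; [0, 0, 0, 3]] (rows listed top to bottom)

image of 1: 0
image of x: x
image of x^2: 2x^2 + 4
image of x^3: 3x^3 + 48x - 54
each image's coordinates form column j of the matrix


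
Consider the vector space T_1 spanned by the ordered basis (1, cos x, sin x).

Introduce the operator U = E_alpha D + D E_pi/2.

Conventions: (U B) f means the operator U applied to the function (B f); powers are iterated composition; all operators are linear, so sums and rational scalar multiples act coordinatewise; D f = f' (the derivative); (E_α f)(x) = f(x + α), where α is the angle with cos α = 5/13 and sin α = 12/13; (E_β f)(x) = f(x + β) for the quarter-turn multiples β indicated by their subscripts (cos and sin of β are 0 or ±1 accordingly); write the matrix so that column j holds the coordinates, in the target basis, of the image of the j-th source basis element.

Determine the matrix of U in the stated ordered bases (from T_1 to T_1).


the matrix is [[0, 0, 0]; [0, -25/13, 5/13]; [0, -5/13, -25/13]] (rows listed top to bottom)

image of 1: 0
image of cos x: -(25/13)cos x - (5/13)sin x
image of sin x: (5/13)cos x - (25/13)sin x
each image's coordinates form column j of the matrix


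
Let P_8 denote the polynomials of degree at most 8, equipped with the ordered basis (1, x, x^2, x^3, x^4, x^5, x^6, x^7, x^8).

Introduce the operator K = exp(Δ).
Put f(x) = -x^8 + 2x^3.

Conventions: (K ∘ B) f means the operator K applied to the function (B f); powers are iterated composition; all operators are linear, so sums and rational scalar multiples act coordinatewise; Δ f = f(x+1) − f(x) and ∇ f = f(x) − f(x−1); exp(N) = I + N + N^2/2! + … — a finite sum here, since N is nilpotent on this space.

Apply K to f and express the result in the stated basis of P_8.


order-1 term: -8x^7 - 28x^6 - 56x^5 - 70x^4 - 56x^3 - 22x^2 - 2x + 1
order-2 term: -28x^6 - 168x^5 - 490x^4 - 840x^3 - 868x^2 - 498x - 121
order-3 term: -56x^5 - 420x^4 - 1400x^3 - 2520x^2 - 2408x - 964
order-4 term: -70x^4 - 560x^3 - 1820x^2 - 2800x - 1701
order-5 term: -56x^3 - 420x^2 - 1120x - 1050
order-6 term: -28x^2 - 168x - 266
order-7 term: -8x - 28
order-8 term: -1
the series for exp(Δ) f terminates at order 8
exp(Δ) f = -x^8 - 8x^7 - 56x^6 - 280x^5 - 1050x^4 - 2910x^3 - 5678x^2 - 7004x - 4130

g(x) = -x^8 - 8x^7 - 56x^6 - 280x^5 - 1050x^4 - 2910x^3 - 5678x^2 - 7004x - 4130


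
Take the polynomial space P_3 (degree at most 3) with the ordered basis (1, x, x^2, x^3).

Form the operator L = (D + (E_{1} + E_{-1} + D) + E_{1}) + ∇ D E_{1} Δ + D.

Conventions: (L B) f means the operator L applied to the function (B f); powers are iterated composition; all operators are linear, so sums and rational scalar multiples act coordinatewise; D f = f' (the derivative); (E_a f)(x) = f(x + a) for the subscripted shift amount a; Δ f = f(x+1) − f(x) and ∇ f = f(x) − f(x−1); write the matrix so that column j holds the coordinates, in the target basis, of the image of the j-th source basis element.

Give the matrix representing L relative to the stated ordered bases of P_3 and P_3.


the matrix is [[3, 4, 3, 7]; [0, 3, 8, 9]; [0, 0, 3, 12]; [0, 0, 0, 3]] (rows listed top to bottom)

image of 1: 3
image of x: 3x + 4
image of x^2: 3x^2 + 8x + 3
image of x^3: 3x^3 + 12x^2 + 9x + 7
each image's coordinates form column j of the matrix


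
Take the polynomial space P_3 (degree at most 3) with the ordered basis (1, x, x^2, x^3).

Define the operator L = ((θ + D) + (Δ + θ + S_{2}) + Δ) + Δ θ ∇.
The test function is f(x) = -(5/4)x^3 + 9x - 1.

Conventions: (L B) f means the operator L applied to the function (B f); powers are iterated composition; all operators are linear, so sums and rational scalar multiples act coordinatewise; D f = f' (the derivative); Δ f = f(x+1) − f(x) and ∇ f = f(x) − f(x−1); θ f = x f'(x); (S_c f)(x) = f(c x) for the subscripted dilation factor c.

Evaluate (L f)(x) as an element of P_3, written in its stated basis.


the result is g(x) = -(35/2)x^3 - (45/4)x^2 + (27/2)x + 79/4

θ f = -(15/4)x^3 + 9x
D f = -(15/4)x^2 + 9
(θ + D) f = -(15/4)x^3 - (15/4)x^2 + 9x + 9
Δ f = -(15/4)x^2 - (15/4)x + 31/4
θ f = -(15/4)x^3 + 9x
S_{2} f = -10x^3 + 18x - 1
(Δ + θ + S_{2}) f = -(55/4)x^3 - (15/4)x^2 + (93/4)x + 27/4
Δ f = -(15/4)x^2 - (15/4)x + 31/4
((θ + D) + (Δ + θ + S_{2}) + Δ) f = -(35/2)x^3 - (45/4)x^2 + (57/2)x + 47/2
∇ f = -(15/4)x^2 + (15/4)x + 31/4
θ ∇ f = -(15/2)x^2 + (15/4)x
Δ θ ∇ f = -15x - 15/4
(((θ + D) + (Δ + θ + S_{2}) + Δ) + Δ θ ∇) f = -(35/2)x^3 - (45/4)x^2 + (27/2)x + 79/4


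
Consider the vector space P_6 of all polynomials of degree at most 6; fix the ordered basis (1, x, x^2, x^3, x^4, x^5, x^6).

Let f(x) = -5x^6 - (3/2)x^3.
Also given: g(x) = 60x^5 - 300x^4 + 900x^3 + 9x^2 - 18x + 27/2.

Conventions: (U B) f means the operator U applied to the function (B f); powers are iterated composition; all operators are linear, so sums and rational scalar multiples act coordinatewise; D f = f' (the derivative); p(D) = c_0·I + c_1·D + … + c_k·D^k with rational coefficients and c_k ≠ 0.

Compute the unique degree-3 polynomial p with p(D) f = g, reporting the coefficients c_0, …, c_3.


D^0 f = -5x^6 - (3/2)x^3
D^1 f = -30x^5 - (9/2)x^2
D^2 f = -150x^4 - 9x
D^3 f = -600x^3 - 9
matching coefficients of g against c_0 f + c_1 Df + … from the top degree down determines the c_i
solution: c_0 = 0, c_1 = -2, c_2 = 2, c_3 = -3/2

c_0 = 0, c_1 = -2, c_2 = 2, c_3 = -3/2


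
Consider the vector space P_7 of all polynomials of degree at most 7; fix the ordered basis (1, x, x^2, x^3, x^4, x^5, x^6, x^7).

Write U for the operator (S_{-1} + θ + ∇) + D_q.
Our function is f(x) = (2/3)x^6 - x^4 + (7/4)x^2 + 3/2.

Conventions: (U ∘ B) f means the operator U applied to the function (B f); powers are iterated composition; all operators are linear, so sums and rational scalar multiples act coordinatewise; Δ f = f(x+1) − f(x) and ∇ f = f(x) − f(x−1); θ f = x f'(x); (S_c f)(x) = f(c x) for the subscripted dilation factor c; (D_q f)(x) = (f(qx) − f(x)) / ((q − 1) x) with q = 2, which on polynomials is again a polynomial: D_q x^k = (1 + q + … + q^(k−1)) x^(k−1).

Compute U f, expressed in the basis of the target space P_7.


the image equals g(x) = (14/3)x^6 + 46x^5 - 15x^4 - (17/3)x^3 + (5/4)x^2 + (35/4)x + 1/12

S_{-1} f = (2/3)x^6 - x^4 + (7/4)x^2 + 3/2
θ f = 4x^6 - 4x^4 + (7/2)x^2
∇ f = 4x^5 - 10x^4 + (28/3)x^3 - 4x^2 + (7/2)x - 17/12
(S_{-1} + θ + ∇) f = (14/3)x^6 + 4x^5 - 15x^4 + (28/3)x^3 + (5/4)x^2 + (7/2)x + 1/12
D_q f = 42x^5 - 15x^3 + (21/4)x
((S_{-1} + θ + ∇) + D_q) f = (14/3)x^6 + 46x^5 - 15x^4 - (17/3)x^3 + (5/4)x^2 + (35/4)x + 1/12


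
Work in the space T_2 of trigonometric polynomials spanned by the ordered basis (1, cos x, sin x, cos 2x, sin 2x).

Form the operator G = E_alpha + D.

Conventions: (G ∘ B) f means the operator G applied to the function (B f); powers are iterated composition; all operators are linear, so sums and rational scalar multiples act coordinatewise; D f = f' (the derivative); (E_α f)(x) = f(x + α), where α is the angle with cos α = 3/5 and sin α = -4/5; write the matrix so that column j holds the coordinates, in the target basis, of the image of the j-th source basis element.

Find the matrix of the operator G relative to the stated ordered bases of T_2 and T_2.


image of 1: 1
image of cos x: (3/5)cos x - (1/5)sin x
image of sin x: (1/5)cos x + (3/5)sin x
image of cos 2x: -(7/25)cos 2x - (26/25)sin 2x
image of sin 2x: (26/25)cos 2x - (7/25)sin 2x
each image's coordinates form column j of the matrix

the matrix is [[1, 0, 0, 0, 0]; [0, 3/5, 1/5, 0, 0]; [0, -1/5, 3/5, 0, 0]; [0, 0, 0, -7/25, 26/25]; [0, 0, 0, -26/25, -7/25]] (rows listed top to bottom)


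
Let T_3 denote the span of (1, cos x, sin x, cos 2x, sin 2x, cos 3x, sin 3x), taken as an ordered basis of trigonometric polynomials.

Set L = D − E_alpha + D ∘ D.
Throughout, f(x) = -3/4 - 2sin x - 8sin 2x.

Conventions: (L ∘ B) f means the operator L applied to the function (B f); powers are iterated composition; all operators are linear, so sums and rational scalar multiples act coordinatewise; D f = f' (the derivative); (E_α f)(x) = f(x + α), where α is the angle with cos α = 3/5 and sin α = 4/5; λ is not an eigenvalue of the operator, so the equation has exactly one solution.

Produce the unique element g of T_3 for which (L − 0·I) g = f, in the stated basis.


the result is g(x) = 3/4 + (2/13)cos x + (16/13)sin x + (208/373)cos 2x + (744/373)sin 2x

write g with unknown coordinates in the stated basis and equate coefficients in (L − 0·I) g = f
solving from the highest basis element down gives g = 3/4 + (2/13)cos x + (16/13)sin x + (208/373)cos 2x + (744/373)sin 2x
check: L g = -3/4 - 2sin x - 8sin 2x
so L g − 0·g = -3/4 - 2sin x - 8sin 2x = f ✓


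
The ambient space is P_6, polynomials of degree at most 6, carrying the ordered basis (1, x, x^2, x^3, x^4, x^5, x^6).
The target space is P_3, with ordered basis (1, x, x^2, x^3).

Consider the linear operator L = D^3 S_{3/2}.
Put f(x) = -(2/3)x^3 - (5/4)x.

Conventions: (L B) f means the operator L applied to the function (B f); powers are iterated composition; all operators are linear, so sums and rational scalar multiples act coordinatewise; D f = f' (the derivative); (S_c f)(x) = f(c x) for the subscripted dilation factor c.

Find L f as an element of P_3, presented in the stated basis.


S_{3/2} f = -(9/4)x^3 - (15/8)x
D S_{3/2} f = -(27/4)x^2 - 15/8
D D S_{3/2} f = -(27/2)x
D D D S_{3/2} f = -27/2

the result is g(x) = -27/2


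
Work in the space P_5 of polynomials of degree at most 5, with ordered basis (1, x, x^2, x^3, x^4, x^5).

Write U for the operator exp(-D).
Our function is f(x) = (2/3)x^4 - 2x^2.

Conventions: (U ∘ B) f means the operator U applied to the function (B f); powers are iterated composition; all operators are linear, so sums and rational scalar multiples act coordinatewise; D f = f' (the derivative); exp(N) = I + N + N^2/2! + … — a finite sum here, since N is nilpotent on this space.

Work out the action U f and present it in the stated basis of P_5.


g(x) = (2/3)x^4 - (8/3)x^3 + 2x^2 + (4/3)x - 4/3

order-1 term: -(8/3)x^3 + 4x
order-2 term: 4x^2 - 2
order-3 term: -(8/3)x
order-4 term: 2/3
the series for exp(-D) f terminates at order 4
exp(-D) f = (2/3)x^4 - (8/3)x^3 + 2x^2 + (4/3)x - 4/3


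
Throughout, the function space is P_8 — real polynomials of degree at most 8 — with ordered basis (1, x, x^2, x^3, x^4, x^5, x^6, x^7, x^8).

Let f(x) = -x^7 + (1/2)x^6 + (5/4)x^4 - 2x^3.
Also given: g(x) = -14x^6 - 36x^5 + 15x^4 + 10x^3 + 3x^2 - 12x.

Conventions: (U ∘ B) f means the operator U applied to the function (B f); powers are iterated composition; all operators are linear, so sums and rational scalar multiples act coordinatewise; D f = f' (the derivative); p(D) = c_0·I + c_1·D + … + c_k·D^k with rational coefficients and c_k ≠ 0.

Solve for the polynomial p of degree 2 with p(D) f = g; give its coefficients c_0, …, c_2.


c_0 = 0, c_1 = 2, c_2 = 1

D^0 f = -x^7 + (1/2)x^6 + (5/4)x^4 - 2x^3
D^1 f = -7x^6 + 3x^5 + 5x^3 - 6x^2
D^2 f = -42x^5 + 15x^4 + 15x^2 - 12x
matching coefficients of g against c_0 f + c_1 Df + … from the top degree down determines the c_i
solution: c_0 = 0, c_1 = 2, c_2 = 1


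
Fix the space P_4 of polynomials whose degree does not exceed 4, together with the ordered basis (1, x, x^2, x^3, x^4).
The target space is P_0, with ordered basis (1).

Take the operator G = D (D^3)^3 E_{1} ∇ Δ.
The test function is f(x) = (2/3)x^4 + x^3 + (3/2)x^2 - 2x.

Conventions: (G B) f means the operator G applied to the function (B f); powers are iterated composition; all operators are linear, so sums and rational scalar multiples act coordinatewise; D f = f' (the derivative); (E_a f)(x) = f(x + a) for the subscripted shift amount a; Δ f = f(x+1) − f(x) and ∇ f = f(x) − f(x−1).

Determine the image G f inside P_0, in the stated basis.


g(x) = 0

Δ f = (8/3)x^3 + 7x^2 + (26/3)x + 7/6
∇ Δ f = 8x^2 + 6x + 13/3
E_{1} ∇ Δ f = 8x^2 + 22x + 55/3
D (E_{1} ∇ Δ) f = 16x + 22
D D (E_{1} ∇ Δ) f = 16
D D D (E_{1} ∇ Δ) f = 0
D D^3 (E_{1} ∇ Δ) f = 0
D D D^3 (E_{1} ∇ Δ) f = 0
D D D D^3 (E_{1} ∇ Δ) f = 0
D D^3 D^3 (E_{1} ∇ Δ) f = 0
D D D^3 D^3 (E_{1} ∇ Δ) f = 0
D D D D^3 D^3 (E_{1} ∇ Δ) f = 0
D (D^3)^3 (E_{1} ∇ Δ) f = 0


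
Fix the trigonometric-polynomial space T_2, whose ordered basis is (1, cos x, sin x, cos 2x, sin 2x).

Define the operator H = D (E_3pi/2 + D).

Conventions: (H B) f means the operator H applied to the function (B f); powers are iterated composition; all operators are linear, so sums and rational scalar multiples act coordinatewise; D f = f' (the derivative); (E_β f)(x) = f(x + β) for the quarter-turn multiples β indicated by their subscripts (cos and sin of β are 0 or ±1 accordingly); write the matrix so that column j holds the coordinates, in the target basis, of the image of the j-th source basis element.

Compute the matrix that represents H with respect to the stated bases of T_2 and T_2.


image of 1: 0
image of cos x: 0
image of sin x: 0
image of cos 2x: -4cos 2x + 2sin 2x
image of sin 2x: -2cos 2x - 4sin 2x
each image's coordinates form column j of the matrix

the matrix is [[0, 0, 0, 0, 0]; [0, 0, 0, 0, 0]; [0, 0, 0, 0, 0]; [0, 0, 0, -4, -2]; [0, 0, 0, 2, -4]] (rows listed top to bottom)


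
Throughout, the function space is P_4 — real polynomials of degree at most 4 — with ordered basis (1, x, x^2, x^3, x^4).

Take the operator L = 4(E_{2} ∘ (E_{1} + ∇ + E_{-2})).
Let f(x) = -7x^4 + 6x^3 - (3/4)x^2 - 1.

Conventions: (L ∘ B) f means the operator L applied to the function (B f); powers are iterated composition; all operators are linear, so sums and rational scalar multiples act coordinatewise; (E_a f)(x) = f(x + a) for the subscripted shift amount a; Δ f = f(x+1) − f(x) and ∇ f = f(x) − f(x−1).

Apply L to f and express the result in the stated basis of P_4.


E_{1} f = -7x^4 - 22x^3 - (99/4)x^2 - (23/2)x - 11/4
∇ f = -28x^3 + 60x^2 - (95/2)x + 55/4
E_{-2} f = -7x^4 + 62x^3 - (819/4)x^2 + 299x - 164
(E_{1} + ∇ + E_{-2}) f = -14x^4 + 12x^3 - (339/2)x^2 + 240x - 153
E_{2} (E_{1} + ∇ + E_{-2}) f = -14x^4 - 100x^3 - (867/2)x^2 - 742x - 479
(4(E_{2} ∘ (E_{1} + ∇ + E_{-2}))) f = -56x^4 - 400x^3 - 1734x^2 - 2968x - 1916

g(x) = -56x^4 - 400x^3 - 1734x^2 - 2968x - 1916


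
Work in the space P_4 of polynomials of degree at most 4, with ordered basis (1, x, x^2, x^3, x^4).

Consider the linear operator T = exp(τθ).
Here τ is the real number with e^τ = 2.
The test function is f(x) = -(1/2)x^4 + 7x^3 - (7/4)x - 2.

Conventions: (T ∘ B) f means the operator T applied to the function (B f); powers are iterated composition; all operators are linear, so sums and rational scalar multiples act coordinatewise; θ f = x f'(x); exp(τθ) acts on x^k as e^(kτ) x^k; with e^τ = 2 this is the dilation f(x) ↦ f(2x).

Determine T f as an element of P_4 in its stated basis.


exp(τθ) x^k = e^(kτ) x^k; with e^τ = 2 this sends x^k to 2^k x^k
x ↦ 2 x
x^3 ↦ 8 x^3
x^4 ↦ 16 x^4
applying this coordinatewise to f: exp(τθ) f = -8x^4 + 56x^3 - (7/2)x - 2

the result is g(x) = -8x^4 + 56x^3 - (7/2)x - 2


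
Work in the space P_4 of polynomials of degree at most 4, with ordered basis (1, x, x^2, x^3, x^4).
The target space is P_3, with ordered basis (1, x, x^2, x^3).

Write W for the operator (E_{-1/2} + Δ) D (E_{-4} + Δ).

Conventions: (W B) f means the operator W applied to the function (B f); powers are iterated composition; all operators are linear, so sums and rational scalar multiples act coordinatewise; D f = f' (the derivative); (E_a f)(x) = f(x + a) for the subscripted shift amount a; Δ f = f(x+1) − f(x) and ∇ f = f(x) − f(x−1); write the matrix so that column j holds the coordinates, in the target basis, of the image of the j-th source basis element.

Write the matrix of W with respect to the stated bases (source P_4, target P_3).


image of 1: 0
image of x: 1
image of x^2: 2x - 5
image of x^3: 3x^2 - 15x + 183/4
image of x^4: 4x^3 - 30x^2 + 183x - 383/2
each image's coordinates form column j of the matrix

the matrix is [[0, 1, -5, 183/4, -383/2]; [0, 0, 2, -15, 183]; [0, 0, 0, 3, -30]; [0, 0, 0, 0, 4]] (rows listed top to bottom)


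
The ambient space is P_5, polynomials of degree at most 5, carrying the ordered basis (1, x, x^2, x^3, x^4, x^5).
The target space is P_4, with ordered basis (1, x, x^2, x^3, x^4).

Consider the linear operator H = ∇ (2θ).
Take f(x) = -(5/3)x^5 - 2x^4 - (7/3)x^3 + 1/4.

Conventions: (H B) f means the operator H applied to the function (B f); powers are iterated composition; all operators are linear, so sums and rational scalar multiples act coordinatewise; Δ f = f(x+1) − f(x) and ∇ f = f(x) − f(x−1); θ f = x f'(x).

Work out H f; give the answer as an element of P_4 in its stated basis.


the result is g(x) = -(250/3)x^4 + (308/3)x^3 - (338/3)x^2 + (184/3)x - 44/3

θ f = -(25/3)x^5 - 8x^4 - 7x^3
(2θ) f = -(50/3)x^5 - 16x^4 - 14x^3
∇ (2θ) f = -(250/3)x^4 + (308/3)x^3 - (338/3)x^2 + (184/3)x - 44/3


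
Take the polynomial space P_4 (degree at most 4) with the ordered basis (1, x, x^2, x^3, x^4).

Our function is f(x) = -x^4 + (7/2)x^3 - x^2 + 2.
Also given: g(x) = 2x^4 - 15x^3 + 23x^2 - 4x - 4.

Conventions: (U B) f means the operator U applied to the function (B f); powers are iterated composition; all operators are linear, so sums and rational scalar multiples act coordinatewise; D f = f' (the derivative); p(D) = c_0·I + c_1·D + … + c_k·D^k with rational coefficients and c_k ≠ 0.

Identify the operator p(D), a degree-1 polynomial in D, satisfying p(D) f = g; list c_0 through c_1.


p(D) = -2·I + 2·D, i.e. c_0 = -2, c_1 = 2

D^0 f = -x^4 + (7/2)x^3 - x^2 + 2
D^1 f = -4x^3 + (21/2)x^2 - 2x
matching coefficients of g against c_0 f + c_1 Df + … from the top degree down determines the c_i
solution: c_0 = -2, c_1 = 2


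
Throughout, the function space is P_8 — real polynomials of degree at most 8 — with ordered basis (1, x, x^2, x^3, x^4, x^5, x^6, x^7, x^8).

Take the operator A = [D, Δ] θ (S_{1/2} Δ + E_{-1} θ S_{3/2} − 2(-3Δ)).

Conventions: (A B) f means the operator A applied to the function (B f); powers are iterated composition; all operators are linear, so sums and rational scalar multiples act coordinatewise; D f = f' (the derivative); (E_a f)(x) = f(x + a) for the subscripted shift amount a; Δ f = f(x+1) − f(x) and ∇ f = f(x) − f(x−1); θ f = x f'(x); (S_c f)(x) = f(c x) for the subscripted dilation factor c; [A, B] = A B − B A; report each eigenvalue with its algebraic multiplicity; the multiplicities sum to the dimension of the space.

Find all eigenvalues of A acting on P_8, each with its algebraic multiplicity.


λ = 0 (multiplicity 9)

image of 1: 0
image of x: 0
image of x^2: 0
image of x^3: 0
image of x^4: 0
image of x^5: 0
image of x^6: 0
image of x^7: 0
image of x^8: 0
the matrix is upper triangular; its diagonal is (0, 0, 0, 0, 0, 0, 0, 0, 0)
for a triangular matrix the eigenvalues are the diagonal entries, with algebraic multiplicity their repetition count


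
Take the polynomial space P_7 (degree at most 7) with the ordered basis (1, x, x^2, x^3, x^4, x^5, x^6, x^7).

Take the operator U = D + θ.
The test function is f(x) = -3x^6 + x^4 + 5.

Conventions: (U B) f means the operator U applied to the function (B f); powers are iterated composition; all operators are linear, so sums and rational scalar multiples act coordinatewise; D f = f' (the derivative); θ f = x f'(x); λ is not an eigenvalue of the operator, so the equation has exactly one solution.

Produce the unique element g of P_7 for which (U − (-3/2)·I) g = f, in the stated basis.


write g with unknown coordinates in the stated basis and equate coefficients in (U − (-3/2)·I) g = f
solving from the highest basis element down gives g = -(2/5)x^6 + (24/65)x^5 - (2/13)x^4 + (16/117)x^3 - (32/273)x^2 + (128/1365)x + 13394/4095
check: U g = -(12/5)x^6 - (36/65)x^5 + (16/13)x^4 - (8/39)x^3 + (16/91)x^2 - (64/455)x + 128/1365
so U g − (-3/2)·g = -3x^6 + x^4 + 5 = f ✓

g(x) = -(2/5)x^6 + (24/65)x^5 - (2/13)x^4 + (16/117)x^3 - (32/273)x^2 + (128/1365)x + 13394/4095


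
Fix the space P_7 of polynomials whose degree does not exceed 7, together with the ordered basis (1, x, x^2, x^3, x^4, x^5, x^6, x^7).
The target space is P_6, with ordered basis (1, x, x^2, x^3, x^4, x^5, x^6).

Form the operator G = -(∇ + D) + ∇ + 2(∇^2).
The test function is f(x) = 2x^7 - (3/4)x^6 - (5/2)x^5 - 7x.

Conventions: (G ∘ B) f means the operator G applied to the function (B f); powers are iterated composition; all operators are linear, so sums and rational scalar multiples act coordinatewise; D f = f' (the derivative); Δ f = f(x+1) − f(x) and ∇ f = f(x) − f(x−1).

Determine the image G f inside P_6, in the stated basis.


g(x) = -14x^6 + (345/2)x^5 - (1745/2)x^4 + 2040x^3 - 2535x^2 + 1656x - 440

∇ f = 14x^6 - (93/2)x^5 + (275/4)x^4 - 60x^3 + (113/4)x^2 - 6x - 27/4
D f = 14x^6 - (9/2)x^5 - (25/2)x^4 - 7
(∇ + D) f = 28x^6 - 51x^5 + (225/4)x^4 - 60x^3 + (113/4)x^2 - 6x - 55/4
(-(∇ + D)) f = -28x^6 + 51x^5 - (225/4)x^4 + 60x^3 - (113/4)x^2 + 6x + 55/4
∇ f = 14x^6 - (93/2)x^5 + (275/4)x^4 - 60x^3 + (113/4)x^2 - 6x - 27/4
∇ f = 14x^6 - (93/2)x^5 + (275/4)x^4 - 60x^3 + (113/4)x^2 - 6x - 27/4
∇ ∇ f = 84x^5 - (885/2)x^4 + 1020x^3 - (2535/2)x^2 + 828x - 447/2
(2(∇^2)) f = 168x^5 - 885x^4 + 2040x^3 - 2535x^2 + 1656x - 447
(-(∇ + D) + ∇ + 2(∇^2)) f = -14x^6 + (345/2)x^5 - (1745/2)x^4 + 2040x^3 - 2535x^2 + 1656x - 440


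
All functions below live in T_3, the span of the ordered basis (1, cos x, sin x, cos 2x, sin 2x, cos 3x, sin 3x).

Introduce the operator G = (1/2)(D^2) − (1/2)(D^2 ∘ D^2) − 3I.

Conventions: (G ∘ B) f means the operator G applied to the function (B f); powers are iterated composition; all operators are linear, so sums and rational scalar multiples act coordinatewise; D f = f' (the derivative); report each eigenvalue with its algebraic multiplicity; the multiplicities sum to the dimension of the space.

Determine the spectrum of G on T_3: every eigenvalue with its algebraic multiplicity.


image of 1: -3
image of cos x: -4cos x
image of sin x: -4sin x
image of cos 2x: -13cos 2x
image of sin 2x: -13sin 2x
image of cos 3x: -48cos 3x
image of sin 3x: -48sin 3x
the matrix is diagonal; its diagonal is (-3, -4, -4, -13, -13, -48, -48)
for a triangular matrix the eigenvalues are the diagonal entries, with algebraic multiplicity their repetition count

λ = -48 (multiplicity 2), λ = -13 (multiplicity 2), λ = -4 (multiplicity 2), λ = -3 (multiplicity 1)


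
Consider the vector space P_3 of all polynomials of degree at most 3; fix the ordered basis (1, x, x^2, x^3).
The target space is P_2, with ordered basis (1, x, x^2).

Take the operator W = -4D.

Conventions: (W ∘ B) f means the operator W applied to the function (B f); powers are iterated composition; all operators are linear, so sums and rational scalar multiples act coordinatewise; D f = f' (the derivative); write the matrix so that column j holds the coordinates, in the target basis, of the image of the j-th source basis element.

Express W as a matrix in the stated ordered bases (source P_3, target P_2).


the matrix is [[0, -4, 0, 0]; [0, 0, -8, 0]; [0, 0, 0, -12]] (rows listed top to bottom)

image of 1: 0
image of x: -4
image of x^2: -8x
image of x^3: -12x^2
each image's coordinates form column j of the matrix
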